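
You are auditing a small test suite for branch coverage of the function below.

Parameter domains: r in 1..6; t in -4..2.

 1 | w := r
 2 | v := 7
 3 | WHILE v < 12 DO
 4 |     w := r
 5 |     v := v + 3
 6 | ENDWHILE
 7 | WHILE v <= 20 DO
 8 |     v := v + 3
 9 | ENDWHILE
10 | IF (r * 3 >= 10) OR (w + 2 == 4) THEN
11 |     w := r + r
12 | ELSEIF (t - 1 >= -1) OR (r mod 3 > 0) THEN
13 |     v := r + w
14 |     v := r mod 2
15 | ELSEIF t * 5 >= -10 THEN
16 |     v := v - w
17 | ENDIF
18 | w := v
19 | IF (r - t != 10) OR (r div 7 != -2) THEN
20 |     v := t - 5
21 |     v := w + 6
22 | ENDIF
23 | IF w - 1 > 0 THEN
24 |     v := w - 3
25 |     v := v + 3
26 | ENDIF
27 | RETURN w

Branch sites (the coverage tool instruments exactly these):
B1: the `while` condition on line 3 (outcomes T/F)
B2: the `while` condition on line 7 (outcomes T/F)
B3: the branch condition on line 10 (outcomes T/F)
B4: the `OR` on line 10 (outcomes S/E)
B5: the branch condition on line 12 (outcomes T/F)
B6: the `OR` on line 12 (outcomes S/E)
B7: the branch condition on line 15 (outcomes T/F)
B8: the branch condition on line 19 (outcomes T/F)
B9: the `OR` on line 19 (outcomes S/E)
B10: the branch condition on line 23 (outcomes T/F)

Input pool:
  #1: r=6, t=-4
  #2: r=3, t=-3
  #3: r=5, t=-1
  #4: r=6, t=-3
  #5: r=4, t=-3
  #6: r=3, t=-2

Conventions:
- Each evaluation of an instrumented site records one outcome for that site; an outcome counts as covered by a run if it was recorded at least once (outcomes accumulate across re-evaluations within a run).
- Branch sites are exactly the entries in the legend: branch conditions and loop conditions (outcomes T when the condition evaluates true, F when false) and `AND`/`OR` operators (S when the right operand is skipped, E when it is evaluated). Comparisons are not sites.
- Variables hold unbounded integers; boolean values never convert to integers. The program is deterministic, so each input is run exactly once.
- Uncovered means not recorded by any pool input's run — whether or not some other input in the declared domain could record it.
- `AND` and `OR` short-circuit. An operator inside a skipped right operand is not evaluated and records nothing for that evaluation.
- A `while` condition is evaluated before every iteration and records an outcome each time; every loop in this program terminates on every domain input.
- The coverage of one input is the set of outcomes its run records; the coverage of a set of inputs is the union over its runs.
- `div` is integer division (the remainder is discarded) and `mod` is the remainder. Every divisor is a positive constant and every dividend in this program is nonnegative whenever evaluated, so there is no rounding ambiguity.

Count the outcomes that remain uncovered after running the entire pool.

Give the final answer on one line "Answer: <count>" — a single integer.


input #1, r=6, t=-4: outcomes B1=T, B1=F, B2=T, B2=F, B3=T, B4=S, B8=T, B9=E, B10=T
input #2, r=3, t=-3: outcomes B1=T, B1=F, B2=T, B2=F, B3=F, B4=E, B5=F, B6=E, B7=F, B8=T, B9=S, B10=T
input #3, r=5, t=-1: outcomes B1=T, B1=F, B2=T, B2=F, B3=T, B4=S, B8=T, B9=S, B10=T
input #4, r=6, t=-3: outcomes B1=T, B1=F, B2=T, B2=F, B3=T, B4=S, B8=T, B9=S, B10=T
input #5, r=4, t=-3: outcomes B1=T, B1=F, B2=T, B2=F, B3=T, B4=S, B8=T, B9=S, B10=T
input #6, r=3, t=-2: outcomes B1=T, B1=F, B2=T, B2=F, B3=F, B4=E, B5=F, B6=E, B7=T, B8=T, B9=S, B10=T
union over the pool: B1=T, B1=F, B2=T, B2=F, B3=T, B3=F, B4=S, B4=E, B5=F, B6=E, B7=T, B7=F, B8=T, B9=S, B9=E, B10=T
uncovered (4 of 20): B5=T, B6=S, B8=F, B10=F
Answer: 4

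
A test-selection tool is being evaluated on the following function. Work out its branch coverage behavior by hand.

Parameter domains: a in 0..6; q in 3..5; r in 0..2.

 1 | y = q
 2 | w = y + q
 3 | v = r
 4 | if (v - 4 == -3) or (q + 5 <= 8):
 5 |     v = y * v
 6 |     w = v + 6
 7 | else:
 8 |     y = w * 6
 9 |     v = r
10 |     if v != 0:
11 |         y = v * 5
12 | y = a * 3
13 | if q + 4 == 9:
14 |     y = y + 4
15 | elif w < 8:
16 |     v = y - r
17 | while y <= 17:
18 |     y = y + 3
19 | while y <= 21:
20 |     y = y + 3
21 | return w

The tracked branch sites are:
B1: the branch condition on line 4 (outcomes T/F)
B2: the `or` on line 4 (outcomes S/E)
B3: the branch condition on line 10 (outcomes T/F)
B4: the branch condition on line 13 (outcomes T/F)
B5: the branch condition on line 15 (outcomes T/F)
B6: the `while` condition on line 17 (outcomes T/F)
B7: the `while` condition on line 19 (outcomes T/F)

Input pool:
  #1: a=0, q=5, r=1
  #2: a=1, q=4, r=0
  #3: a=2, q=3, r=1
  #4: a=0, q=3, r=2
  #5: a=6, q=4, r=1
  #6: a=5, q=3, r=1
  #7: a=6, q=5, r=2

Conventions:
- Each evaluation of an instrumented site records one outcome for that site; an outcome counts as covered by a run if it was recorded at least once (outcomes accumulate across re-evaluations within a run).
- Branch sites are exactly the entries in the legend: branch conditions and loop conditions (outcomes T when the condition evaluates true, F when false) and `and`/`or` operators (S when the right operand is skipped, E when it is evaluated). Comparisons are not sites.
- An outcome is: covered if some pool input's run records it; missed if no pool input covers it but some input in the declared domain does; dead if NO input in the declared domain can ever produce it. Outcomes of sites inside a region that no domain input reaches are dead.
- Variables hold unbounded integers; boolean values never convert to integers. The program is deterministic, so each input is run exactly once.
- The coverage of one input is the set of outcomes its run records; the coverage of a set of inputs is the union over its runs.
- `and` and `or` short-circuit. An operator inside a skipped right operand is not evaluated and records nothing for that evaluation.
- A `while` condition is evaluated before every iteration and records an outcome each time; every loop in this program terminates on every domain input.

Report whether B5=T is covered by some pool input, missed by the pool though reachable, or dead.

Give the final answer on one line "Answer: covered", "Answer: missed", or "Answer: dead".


no pool input records B5=T
but domain input (a=0, q=3, r=0) does record it -> reachable, so missed
Answer: missed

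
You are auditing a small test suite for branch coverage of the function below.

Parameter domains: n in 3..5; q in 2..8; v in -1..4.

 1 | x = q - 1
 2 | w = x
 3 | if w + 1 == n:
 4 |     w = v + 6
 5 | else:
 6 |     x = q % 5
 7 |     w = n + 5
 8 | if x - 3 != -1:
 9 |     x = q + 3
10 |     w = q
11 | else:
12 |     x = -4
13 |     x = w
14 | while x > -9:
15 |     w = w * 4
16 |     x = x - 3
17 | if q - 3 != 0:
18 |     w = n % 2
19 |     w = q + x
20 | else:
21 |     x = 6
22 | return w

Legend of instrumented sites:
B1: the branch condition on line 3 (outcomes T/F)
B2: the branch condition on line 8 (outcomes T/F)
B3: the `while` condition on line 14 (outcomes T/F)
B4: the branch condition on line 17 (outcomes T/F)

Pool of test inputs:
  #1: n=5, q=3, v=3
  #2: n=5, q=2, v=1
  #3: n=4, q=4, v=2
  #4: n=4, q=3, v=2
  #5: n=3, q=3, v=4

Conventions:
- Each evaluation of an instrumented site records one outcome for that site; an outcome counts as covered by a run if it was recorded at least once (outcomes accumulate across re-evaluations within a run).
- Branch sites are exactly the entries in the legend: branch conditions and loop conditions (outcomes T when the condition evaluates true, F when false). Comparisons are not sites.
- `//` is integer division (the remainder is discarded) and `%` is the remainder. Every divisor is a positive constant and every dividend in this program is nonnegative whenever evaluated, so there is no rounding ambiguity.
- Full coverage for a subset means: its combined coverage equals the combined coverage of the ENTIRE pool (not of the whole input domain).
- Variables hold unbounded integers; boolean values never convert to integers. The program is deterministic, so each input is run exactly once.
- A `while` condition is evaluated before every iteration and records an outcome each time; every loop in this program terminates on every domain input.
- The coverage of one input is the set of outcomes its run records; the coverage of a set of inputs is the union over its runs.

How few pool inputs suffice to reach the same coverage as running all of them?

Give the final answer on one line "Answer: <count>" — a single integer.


input #1, n=5, q=3, v=3: events B1->F, B2->T, B3->T, B3->T, B3->T, B3->T, B3->T, B3->F, B4->F; outcomes B1=F, B2=T, B3=T, B3=F, B4=F
input #2, n=5, q=2, v=1: events B1->F, B2->F, B3->T, B3->T, B3->T, B3->T, B3->T, B3->T, B3->T, B3->F, B4->T; outcomes B1=F, B2=F, B3=T, B3=F, B4=T
input #3, n=4, q=4, v=2: events B1->T, B2->T, B3->T, B3->T, B3->T, B3->T, B3->T, B3->T, B3->F, B4->T; outcomes B1=T, B2=T, B3=T, B3=F, B4=T
input #4, n=4, q=3, v=2: events B1->F, B2->T, B3->T, B3->T, B3->T, B3->T, B3->T, B3->F, B4->F; outcomes B1=F, B2=T, B3=T, B3=F, B4=F
input #5, n=3, q=3, v=4: events B1->T, B2->F, B3->T, B3->T, B3->T, B3->T, B3->T, B3->T, B3->T, B3->F, B4->F; outcomes B1=T, B2=F, B3=T, B3=F, B4=F
union over all inputs: B1=T, B1=F, B2=T, B2=F, B3=T, B3=F, B4=T, B4=F (8 outcomes)
every size-1 subset falls short of the 8 outcomes (best: 5/8)
every size-2 subset falls short of the 8 outcomes (best: 7/8)
at size 3, {1, 2, 3} reaches all 8 outcomes; every lexicographically earlier size-3 subset fails
Answer: 3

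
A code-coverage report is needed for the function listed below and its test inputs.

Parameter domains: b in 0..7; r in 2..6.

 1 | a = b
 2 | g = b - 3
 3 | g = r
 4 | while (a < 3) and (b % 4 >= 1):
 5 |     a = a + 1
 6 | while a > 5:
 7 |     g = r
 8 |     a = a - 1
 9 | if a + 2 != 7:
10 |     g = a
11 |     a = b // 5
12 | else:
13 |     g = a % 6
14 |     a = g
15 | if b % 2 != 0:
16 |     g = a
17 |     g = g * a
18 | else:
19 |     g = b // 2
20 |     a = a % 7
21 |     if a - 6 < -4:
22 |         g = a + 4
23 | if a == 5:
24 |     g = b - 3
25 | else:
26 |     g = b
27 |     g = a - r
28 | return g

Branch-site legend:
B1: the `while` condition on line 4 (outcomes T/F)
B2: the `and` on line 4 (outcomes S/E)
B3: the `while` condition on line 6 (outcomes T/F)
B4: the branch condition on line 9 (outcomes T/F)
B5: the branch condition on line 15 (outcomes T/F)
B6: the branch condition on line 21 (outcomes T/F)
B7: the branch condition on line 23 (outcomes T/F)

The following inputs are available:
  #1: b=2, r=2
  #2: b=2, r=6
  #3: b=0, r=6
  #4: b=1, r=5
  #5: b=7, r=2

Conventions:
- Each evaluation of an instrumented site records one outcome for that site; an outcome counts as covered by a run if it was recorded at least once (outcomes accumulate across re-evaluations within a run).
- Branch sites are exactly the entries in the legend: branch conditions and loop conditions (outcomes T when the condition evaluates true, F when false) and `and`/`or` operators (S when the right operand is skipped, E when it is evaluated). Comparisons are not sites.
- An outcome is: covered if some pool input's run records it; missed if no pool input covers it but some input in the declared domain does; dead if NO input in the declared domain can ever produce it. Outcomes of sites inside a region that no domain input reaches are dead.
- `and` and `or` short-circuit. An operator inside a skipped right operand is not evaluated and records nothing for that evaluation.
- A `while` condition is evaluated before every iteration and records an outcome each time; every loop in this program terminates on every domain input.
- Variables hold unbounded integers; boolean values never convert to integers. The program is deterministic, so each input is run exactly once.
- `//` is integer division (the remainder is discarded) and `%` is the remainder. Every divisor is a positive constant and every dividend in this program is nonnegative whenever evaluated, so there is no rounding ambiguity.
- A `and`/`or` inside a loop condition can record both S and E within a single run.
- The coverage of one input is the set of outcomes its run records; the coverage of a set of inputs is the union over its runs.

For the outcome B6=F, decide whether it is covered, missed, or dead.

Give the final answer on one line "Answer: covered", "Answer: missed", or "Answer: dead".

no pool input records B6=F
but domain input (b=6, r=2) does record it -> reachable, so missed

Answer: missed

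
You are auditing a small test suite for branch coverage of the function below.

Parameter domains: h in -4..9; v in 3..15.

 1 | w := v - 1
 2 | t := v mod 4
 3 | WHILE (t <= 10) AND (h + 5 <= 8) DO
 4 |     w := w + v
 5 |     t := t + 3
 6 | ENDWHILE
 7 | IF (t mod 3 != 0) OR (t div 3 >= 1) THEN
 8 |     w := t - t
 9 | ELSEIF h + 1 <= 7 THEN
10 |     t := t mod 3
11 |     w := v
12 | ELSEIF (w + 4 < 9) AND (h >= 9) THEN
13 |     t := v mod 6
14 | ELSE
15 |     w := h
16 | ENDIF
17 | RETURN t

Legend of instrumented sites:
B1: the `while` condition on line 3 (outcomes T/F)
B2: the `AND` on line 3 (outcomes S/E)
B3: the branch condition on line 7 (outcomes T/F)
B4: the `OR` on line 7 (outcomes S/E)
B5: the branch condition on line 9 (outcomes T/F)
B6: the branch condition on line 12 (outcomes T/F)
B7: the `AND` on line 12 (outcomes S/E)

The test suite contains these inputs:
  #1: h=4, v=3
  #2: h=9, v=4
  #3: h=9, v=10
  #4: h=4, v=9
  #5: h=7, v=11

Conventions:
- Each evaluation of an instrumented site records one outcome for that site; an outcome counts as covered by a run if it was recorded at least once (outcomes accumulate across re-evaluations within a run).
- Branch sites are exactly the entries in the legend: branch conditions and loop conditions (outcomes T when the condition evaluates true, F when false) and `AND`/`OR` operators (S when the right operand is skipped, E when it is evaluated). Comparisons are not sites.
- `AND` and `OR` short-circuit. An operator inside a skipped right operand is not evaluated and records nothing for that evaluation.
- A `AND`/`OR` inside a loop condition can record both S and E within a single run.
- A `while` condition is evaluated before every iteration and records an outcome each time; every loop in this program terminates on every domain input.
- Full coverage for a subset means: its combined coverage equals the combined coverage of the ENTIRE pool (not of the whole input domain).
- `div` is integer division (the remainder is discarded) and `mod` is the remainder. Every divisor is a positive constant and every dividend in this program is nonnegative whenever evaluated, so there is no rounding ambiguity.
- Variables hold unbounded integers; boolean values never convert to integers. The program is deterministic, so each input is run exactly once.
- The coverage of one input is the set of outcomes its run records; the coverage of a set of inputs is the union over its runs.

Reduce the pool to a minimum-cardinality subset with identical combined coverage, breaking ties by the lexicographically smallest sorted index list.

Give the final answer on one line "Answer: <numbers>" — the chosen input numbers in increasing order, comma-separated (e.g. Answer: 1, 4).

input #1 (h=4, v=3): events B2->E, B1->F, B4->E, B3->T; covers B1=F, B2=E, B3=T, B4=E
input #2 (h=9, v=4): events B2->E, B1->F, B4->E, B3->F, B5->F, B7->E, B6->T; covers B1=F, B2=E, B3=F, B4=E, B5=F, B6=T, B7=E
input #3 (h=9, v=10): events B2->E, B1->F, B4->S, B3->T; covers B1=F, B2=E, B3=T, B4=S
input #4 (h=4, v=9): events B2->E, B1->F, B4->S, B3->T; covers B1=F, B2=E, B3=T, B4=S
input #5 (h=7, v=11): events B2->E, B1->F, B4->E, B3->T; covers B1=F, B2=E, B3=T, B4=E
together the pool reaches 9 outcomes: B1=F, B2=E, B3=T, B3=F, B4=S, B4=E, B5=F, B6=T, B7=E
every size-1 subset falls short of the 9 outcomes (best: 7/9)
inputs {2, 3} (size 2) cover everything; no size-2 subset with a lexicographically smaller index list covers all 9

Answer: 2, 3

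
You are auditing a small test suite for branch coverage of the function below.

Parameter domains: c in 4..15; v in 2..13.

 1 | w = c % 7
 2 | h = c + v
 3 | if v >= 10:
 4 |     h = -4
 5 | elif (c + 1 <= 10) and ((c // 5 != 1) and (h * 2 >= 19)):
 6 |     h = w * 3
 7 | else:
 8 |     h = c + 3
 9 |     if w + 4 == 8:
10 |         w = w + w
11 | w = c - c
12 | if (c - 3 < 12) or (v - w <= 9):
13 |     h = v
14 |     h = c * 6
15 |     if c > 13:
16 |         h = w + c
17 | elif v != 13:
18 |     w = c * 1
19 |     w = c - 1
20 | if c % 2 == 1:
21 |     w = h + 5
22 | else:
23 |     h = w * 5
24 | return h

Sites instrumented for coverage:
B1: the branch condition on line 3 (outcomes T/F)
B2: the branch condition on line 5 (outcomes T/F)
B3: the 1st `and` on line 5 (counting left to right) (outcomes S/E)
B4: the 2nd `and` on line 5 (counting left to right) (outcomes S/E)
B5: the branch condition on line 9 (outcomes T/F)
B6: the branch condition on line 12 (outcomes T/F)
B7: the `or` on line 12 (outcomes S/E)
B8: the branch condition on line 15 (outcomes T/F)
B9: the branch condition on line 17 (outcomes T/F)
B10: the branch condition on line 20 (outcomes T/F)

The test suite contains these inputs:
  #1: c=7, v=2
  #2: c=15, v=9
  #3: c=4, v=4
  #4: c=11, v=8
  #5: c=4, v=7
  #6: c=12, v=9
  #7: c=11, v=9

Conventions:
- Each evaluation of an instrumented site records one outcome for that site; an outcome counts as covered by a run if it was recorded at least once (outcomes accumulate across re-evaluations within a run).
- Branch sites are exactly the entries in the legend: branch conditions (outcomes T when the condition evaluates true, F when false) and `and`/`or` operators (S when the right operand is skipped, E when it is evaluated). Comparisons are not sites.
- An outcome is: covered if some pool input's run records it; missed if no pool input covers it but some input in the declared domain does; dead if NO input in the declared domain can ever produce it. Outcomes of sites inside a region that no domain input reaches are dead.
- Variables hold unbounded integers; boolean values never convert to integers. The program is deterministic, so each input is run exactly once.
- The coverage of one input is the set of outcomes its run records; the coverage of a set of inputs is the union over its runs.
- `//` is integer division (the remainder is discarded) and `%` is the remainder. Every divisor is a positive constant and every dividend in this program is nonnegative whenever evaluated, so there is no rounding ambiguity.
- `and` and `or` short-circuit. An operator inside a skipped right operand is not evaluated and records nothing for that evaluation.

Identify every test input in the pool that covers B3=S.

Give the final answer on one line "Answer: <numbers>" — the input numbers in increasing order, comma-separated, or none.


input #1 (c=7, v=2): never hits B3=S
input #2 (c=15, v=9): hits B3=S
input #3 (c=4, v=4): never hits B3=S
input #4 (c=11, v=8): hits B3=S
input #5 (c=4, v=7): never hits B3=S
input #6 (c=12, v=9): hits B3=S
input #7 (c=11, v=9): hits B3=S
Answer: 2, 4, 6, 7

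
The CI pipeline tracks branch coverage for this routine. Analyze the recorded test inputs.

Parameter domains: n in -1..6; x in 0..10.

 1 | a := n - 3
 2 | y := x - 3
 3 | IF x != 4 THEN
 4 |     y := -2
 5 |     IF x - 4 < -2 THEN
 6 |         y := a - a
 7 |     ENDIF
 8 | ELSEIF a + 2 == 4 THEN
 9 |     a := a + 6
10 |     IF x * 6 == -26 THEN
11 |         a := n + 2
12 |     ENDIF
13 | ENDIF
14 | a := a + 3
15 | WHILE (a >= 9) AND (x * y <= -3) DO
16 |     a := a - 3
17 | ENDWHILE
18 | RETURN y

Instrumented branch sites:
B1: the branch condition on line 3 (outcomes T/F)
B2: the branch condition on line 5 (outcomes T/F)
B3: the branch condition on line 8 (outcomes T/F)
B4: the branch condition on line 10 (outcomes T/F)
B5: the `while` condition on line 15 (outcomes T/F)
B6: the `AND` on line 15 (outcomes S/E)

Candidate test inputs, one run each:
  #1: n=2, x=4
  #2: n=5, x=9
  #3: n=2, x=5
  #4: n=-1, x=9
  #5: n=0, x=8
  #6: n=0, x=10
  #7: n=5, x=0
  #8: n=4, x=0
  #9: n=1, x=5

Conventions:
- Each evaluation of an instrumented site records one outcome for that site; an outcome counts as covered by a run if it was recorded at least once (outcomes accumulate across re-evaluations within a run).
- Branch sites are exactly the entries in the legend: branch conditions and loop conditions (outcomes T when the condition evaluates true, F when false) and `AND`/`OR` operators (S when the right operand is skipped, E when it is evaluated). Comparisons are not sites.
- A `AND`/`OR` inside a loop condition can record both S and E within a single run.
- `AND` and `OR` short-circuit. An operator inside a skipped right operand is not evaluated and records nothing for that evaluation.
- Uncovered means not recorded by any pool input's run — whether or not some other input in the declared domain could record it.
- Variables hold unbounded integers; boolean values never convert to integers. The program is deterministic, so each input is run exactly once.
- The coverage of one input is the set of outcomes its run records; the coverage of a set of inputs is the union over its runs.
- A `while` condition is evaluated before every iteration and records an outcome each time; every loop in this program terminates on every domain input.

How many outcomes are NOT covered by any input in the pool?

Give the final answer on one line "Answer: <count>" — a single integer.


run #1 (n=2, x=4) runs B1->F, B3->F, B6->S, B5->F; records B1=F, B3=F, B5=F, B6=S
run #2 (n=5, x=9) runs B1->T, B2->F, B6->S, B5->F; records B1=T, B2=F, B5=F, B6=S
run #3 (n=2, x=5) runs B1->T, B2->F, B6->S, B5->F; records B1=T, B2=F, B5=F, B6=S
run #4 (n=-1, x=9) runs B1->T, B2->F, B6->S, B5->F; records B1=T, B2=F, B5=F, B6=S
run #5 (n=0, x=8) runs B1->T, B2->F, B6->S, B5->F; records B1=T, B2=F, B5=F, B6=S
run #6 (n=0, x=10) runs B1->T, B2->F, B6->S, B5->F; records B1=T, B2=F, B5=F, B6=S
run #7 (n=5, x=0) runs B1->T, B2->T, B6->S, B5->F; records B1=T, B2=T, B5=F, B6=S
run #8 (n=4, x=0) runs B1->T, B2->T, B6->S, B5->F; records B1=T, B2=T, B5=F, B6=S
run #9 (n=1, x=5) runs B1->T, B2->F, B6->S, B5->F; records B1=T, B2=F, B5=F, B6=S
union over the pool: B1=T, B1=F, B2=T, B2=F, B3=F, B5=F, B6=S
uncovered (5 of 12): B3=T, B4=T, B4=F, B5=T, B6=E
Answer: 5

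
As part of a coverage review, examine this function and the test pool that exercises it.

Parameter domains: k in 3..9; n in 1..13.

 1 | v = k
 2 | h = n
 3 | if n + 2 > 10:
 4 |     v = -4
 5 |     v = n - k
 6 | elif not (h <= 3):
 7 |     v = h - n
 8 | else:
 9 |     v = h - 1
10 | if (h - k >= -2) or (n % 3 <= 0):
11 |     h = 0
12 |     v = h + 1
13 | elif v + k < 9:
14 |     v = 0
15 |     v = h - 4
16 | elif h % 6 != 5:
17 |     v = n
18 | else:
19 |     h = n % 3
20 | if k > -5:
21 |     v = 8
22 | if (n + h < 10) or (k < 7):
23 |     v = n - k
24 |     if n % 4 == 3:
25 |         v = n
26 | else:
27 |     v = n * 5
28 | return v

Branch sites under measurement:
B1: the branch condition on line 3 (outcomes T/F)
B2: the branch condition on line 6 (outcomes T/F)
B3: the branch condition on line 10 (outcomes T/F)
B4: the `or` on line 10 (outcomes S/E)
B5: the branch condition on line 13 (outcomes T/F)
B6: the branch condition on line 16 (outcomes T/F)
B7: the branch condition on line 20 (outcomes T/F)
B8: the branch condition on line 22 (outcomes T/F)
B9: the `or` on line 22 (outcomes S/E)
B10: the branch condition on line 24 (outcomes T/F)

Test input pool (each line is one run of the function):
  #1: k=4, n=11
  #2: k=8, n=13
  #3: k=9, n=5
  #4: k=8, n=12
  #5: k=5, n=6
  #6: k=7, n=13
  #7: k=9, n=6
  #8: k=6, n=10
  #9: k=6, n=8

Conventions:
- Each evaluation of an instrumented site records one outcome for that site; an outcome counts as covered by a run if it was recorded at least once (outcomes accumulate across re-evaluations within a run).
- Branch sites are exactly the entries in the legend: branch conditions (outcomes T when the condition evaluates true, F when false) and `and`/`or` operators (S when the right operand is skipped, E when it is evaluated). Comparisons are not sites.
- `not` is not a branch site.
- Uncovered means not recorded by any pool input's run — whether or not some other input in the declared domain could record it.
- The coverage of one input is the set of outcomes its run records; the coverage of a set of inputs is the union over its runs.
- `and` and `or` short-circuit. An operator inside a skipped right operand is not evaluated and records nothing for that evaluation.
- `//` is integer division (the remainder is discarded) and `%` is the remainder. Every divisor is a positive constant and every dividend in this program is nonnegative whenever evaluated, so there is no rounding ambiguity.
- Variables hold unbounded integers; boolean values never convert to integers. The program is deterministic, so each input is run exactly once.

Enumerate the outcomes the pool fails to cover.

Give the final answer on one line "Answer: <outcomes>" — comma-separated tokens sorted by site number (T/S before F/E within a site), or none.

run #1 (k=4, n=11) runs B1->T, B4->S, B3->T, B7->T, B9->E, B8->T, B10->T; records B1=T, B3=T, B4=S, B7=T, B8=T, B9=E, B10=T
run #2 (k=8, n=13) runs B1->T, B4->S, B3->T, B7->T, B9->E, B8->F; records B1=T, B3=T, B4=S, B7=T, B8=F, B9=E
run #3 (k=9, n=5) runs B1->F, B2->T, B4->E, B3->F, B5->F, B6->F, B7->T, B9->S, B8->T, B10->F; records B1=F, B2=T, B3=F, B4=E, B5=F, B6=F, B7=T, B8=T, B9=S, B10=F
run #4 (k=8, n=12) runs B1->T, B4->S, B3->T, B7->T, B9->E, B8->F; records B1=T, B3=T, B4=S, B7=T, B8=F, B9=E
run #5 (k=5, n=6) runs B1->F, B2->T, B4->S, B3->T, B7->T, B9->S, B8->T, B10->F; records B1=F, B2=T, B3=T, B4=S, B7=T, B8=T, B9=S, B10=F
run #6 (k=7, n=13) runs B1->T, B4->S, B3->T, B7->T, B9->E, B8->F; records B1=T, B3=T, B4=S, B7=T, B8=F, B9=E
run #7 (k=9, n=6) runs B1->F, B2->T, B4->E, B3->T, B7->T, B9->S, B8->T, B10->F; records B1=F, B2=T, B3=T, B4=E, B7=T, B8=T, B9=S, B10=F
run #8 (k=6, n=10) runs B1->T, B4->S, B3->T, B7->T, B9->E, B8->T, B10->F; records B1=T, B3=T, B4=S, B7=T, B8=T, B9=E, B10=F
run #9 (k=6, n=8) runs B1->F, B2->T, B4->S, B3->T, B7->T, B9->S, B8->T, B10->F; records B1=F, B2=T, B3=T, B4=S, B7=T, B8=T, B9=S, B10=F
union over the pool: B1=T, B1=F, B2=T, B3=T, B3=F, B4=S, B4=E, B5=F, B6=F, B7=T, B8=T, B8=F, B9=S, B9=E, B10=T, B10=F
uncovered (4 of 20): B2=F, B5=T, B6=T, B7=F

Answer: B2=F, B5=T, B6=T, B7=F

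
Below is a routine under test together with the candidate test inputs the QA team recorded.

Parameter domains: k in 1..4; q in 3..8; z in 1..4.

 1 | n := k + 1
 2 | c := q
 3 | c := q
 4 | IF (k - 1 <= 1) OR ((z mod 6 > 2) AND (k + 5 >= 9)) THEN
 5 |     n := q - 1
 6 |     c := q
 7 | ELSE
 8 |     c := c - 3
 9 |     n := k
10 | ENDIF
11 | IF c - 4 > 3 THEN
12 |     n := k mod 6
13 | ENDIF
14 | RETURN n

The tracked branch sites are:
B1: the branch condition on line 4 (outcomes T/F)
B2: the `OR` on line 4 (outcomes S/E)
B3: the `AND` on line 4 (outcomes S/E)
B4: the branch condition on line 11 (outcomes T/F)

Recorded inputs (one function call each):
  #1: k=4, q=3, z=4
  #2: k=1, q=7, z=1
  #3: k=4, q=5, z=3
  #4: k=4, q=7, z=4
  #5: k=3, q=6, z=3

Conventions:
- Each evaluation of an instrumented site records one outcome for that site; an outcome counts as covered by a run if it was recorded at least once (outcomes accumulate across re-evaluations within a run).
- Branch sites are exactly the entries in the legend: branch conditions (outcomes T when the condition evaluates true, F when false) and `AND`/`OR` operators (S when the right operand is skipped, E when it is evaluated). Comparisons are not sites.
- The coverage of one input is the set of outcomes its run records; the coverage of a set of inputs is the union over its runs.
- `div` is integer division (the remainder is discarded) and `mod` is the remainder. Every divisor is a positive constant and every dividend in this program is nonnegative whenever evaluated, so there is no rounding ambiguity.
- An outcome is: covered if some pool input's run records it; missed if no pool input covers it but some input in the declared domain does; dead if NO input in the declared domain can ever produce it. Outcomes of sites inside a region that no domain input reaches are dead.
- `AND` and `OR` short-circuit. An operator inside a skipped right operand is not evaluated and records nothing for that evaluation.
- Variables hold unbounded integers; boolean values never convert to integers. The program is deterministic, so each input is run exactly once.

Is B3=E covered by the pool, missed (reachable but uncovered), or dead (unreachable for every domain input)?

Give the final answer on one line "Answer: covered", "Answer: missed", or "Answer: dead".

B3=E is recorded by pool input(s) 1, 3, 4, 5 -> covered

Answer: covered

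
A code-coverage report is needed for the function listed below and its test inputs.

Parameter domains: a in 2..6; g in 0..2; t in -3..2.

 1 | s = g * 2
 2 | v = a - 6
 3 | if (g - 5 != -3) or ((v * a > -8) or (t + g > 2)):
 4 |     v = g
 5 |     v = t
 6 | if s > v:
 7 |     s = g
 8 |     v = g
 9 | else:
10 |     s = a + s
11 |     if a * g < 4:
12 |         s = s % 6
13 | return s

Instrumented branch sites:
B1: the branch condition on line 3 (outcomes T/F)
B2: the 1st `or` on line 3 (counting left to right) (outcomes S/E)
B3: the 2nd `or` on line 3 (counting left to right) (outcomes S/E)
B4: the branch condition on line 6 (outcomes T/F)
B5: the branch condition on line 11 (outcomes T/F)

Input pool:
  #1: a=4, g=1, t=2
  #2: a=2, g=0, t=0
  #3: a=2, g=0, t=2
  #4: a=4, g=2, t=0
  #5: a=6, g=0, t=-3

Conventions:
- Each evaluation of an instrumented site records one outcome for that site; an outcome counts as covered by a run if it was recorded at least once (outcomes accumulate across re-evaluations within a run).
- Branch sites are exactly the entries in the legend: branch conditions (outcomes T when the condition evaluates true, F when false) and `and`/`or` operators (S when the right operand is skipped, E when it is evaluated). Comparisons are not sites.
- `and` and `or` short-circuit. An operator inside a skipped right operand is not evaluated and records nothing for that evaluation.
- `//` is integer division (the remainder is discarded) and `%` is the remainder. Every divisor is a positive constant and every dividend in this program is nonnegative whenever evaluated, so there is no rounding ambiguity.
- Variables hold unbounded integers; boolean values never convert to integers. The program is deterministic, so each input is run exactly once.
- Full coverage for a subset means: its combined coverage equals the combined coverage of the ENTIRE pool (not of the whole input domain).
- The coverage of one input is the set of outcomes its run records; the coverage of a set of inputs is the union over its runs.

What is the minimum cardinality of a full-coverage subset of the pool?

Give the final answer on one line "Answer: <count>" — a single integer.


#1 (a=4, g=1, t=2) -> covered: B1=T, B2=S, B4=F, B5=F
#2 (a=2, g=0, t=0) -> covered: B1=T, B2=S, B4=F, B5=T
#3 (a=2, g=0, t=2) -> covered: B1=T, B2=S, B4=F, B5=T
#4 (a=4, g=2, t=0) -> covered: B1=F, B2=E, B3=E, B4=T
#5 (a=6, g=0, t=-3) -> covered: B1=T, B2=S, B4=T
the full pool covers 9 outcomes: B1=T, B1=F, B2=S, B2=E, B3=E, B4=T, B4=F, B5=T, B5=F
checked all size-1 subsets: none covers 9 outcomes (max 4/9)
checked all size-2 subsets: none covers 9 outcomes (max 8/9)
the canonical winner is {1, 2, 4}: size 3, full 9-outcome coverage, earliest index list among size-3 covers
Answer: 3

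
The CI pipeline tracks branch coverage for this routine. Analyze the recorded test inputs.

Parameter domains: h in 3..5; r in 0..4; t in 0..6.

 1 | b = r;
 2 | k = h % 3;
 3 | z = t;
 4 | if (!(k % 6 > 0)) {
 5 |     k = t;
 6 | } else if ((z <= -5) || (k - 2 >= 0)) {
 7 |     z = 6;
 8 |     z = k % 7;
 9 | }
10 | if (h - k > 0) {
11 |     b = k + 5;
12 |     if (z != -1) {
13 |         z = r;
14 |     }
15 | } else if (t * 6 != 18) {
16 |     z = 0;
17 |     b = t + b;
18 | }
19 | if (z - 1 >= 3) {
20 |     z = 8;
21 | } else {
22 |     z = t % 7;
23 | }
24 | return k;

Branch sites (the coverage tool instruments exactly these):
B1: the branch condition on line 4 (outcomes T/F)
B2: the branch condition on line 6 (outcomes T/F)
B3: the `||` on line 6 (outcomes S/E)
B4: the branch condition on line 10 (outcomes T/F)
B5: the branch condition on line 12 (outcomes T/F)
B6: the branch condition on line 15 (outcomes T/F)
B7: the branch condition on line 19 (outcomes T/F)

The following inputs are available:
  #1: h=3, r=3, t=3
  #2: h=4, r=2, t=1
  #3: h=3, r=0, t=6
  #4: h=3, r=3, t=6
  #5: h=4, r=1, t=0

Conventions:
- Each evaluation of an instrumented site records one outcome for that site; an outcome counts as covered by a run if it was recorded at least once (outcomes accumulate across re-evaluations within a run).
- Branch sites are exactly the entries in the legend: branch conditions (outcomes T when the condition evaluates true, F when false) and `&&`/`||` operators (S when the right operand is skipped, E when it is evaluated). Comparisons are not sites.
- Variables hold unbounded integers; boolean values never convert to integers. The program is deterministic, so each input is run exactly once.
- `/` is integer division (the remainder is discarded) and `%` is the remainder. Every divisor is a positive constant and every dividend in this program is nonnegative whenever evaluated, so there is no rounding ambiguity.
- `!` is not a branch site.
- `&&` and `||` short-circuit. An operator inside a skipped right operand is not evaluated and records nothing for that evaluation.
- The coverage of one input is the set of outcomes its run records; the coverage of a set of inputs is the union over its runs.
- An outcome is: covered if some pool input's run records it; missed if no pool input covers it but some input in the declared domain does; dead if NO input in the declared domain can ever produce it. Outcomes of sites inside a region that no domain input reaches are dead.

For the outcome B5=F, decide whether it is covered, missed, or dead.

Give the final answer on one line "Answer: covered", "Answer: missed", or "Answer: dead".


no pool input records B5=F
checking all 105 inputs in the declared domain: B5=F is never recorded -> dead
Answer: dead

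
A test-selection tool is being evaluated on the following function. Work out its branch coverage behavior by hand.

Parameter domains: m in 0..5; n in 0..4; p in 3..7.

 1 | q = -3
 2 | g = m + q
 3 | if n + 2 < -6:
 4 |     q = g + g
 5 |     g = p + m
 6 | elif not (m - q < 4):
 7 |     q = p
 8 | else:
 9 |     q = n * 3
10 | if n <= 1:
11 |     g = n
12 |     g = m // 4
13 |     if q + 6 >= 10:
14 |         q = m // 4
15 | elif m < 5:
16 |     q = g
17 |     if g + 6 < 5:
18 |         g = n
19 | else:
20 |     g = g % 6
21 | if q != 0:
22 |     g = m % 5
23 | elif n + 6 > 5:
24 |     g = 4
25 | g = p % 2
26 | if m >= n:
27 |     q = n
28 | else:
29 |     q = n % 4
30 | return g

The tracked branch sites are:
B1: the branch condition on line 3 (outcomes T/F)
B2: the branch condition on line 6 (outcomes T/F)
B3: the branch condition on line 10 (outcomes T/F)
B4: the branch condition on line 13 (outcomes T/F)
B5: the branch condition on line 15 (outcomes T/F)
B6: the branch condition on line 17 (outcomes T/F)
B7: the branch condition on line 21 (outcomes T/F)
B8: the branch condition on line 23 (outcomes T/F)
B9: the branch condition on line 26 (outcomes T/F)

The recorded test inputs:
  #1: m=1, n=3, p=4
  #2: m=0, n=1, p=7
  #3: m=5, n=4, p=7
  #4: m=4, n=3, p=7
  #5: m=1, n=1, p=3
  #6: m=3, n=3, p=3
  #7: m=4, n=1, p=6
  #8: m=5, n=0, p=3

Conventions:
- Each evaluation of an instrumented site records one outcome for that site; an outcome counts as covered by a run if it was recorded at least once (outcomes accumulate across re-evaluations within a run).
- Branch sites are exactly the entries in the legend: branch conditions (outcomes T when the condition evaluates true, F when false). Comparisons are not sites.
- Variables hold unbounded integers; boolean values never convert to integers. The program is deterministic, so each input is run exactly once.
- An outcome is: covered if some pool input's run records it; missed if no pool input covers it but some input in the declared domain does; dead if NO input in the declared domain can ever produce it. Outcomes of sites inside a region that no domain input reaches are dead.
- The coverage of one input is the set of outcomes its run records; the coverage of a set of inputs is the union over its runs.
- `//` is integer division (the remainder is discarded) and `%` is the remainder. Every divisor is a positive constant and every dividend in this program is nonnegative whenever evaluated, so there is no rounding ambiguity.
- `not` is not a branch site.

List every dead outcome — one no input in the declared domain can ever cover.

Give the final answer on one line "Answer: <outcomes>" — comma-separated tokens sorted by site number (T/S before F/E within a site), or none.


sweeping the full domain (150 inputs) for each outcome:
  B1=T: unreachable across the whole domain -> dead
  B8=F: unreachable across the whole domain -> dead
  reachable outcomes have witnesses, e.g. B1=F (e.g. m=0, n=0, p=3), B2=T (e.g. m=1, n=0, p=3), B2=F (e.g. m=0, n=0, p=3), B3=T (e.g. m=0, n=0, p=3)
Answer: B1=T, B8=F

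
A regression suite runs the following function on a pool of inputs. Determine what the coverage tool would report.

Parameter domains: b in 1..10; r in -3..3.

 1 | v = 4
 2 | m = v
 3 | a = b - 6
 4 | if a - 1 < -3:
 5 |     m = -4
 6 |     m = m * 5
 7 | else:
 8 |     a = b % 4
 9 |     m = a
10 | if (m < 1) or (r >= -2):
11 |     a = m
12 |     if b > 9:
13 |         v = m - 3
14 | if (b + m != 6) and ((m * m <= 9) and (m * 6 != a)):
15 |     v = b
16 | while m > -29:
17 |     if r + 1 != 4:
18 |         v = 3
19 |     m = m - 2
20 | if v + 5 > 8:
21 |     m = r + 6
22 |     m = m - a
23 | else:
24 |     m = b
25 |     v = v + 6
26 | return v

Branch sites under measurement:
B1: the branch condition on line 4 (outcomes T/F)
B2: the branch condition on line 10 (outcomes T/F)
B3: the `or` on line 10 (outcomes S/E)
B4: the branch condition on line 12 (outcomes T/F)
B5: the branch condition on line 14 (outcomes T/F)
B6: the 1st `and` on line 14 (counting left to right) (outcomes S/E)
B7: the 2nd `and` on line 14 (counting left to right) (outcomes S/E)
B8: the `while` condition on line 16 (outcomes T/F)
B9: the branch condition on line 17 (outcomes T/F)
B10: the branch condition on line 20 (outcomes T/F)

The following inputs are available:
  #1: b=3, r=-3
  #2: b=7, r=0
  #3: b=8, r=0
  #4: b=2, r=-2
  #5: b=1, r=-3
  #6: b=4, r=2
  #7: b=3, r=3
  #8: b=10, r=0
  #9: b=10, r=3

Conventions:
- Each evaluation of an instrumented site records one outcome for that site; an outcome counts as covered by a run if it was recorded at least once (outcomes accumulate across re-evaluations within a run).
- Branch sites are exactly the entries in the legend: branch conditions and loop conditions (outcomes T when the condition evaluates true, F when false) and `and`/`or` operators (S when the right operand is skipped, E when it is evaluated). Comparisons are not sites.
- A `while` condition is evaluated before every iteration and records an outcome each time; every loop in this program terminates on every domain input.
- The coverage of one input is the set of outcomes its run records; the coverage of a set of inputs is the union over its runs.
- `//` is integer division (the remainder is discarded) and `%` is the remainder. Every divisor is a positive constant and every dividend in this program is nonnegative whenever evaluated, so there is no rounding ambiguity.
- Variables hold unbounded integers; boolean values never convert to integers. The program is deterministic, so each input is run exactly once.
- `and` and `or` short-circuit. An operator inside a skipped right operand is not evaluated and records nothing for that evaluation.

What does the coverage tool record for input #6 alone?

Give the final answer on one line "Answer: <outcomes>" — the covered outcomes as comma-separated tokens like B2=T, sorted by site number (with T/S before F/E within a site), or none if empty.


Event log for input #6 (b=4, r=2):
  B1->F, B3->S, B2->T, B4->F, B6->E, B7->E, B5->F, B8->T, B9->T, B8->T
  B9->T, B8->T, B9->T, B8->T, B9->T, B8->T, B9->T, B8->T, B9->T, B8->T
  B9->T, B8->T, B9->T, B8->T, B9->T, B8->T, B9->T, B8->T, B9->T, B8->T
  B9->T, B8->T, B9->T, B8->T, B9->T, B8->T, B9->T, B8->F, B10->F
distinct outcomes covered: B1=F, B2=T, B3=S, B4=F, B5=F, B6=E, B7=E, B8=T, B8=F, B9=T, B10=F
Answer: B1=F, B2=T, B3=S, B4=F, B5=F, B6=E, B7=E, B8=T, B8=F, B9=T, B10=F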